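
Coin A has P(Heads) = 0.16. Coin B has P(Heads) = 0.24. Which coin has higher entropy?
B

For binary distributions, entropy is maximized at p=0.5 and decreases as p moves toward 0 or 1.

H(A) = H(0.16) = 0.6343 bits
H(B) = H(0.24) = 0.7950 bits

Distribution B (p=0.24) is closer to uniform (p=0.5), so it has higher entropy.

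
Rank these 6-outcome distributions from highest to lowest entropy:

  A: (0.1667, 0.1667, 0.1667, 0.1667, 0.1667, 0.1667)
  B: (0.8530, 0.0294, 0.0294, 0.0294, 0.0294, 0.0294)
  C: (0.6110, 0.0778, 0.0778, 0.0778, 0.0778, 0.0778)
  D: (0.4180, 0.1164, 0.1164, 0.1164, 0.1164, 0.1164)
A > D > C > B

Key insight: Entropy is maximized by uniform distributions and minimized by concentrated distributions.

Entropies:
  H(A) = 2.5850 bits
  H(B) = 0.9436 bits
  H(C) = 1.8674 bits
  H(D) = 2.3319 bits

Ranking: A > D > C > B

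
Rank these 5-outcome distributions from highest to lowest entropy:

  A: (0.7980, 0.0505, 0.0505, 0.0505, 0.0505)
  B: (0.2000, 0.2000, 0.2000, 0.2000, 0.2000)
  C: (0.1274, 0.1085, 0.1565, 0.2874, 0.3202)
B > C > A

Key insight: Entropy is maximized by uniform distributions and minimized by concentrated distributions.

- Uniform distributions have maximum entropy log₂(5) = 2.3219 bits
- The more "peaked" or concentrated a distribution, the lower its entropy

Entropies:
  H(A) = 1.1299 bits
  H(B) = 2.3219 bits
  H(C) = 2.1882 bits

Ranking: B > C > A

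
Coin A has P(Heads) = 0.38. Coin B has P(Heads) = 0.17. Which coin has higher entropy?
A

For binary distributions, entropy is maximized at p=0.5 and decreases as p moves toward 0 or 1.

H(A) = H(0.38) = 0.9580 bits
H(B) = H(0.17) = 0.6577 bits

Distribution A (p=0.38) is closer to uniform (p=0.5), so it has higher entropy.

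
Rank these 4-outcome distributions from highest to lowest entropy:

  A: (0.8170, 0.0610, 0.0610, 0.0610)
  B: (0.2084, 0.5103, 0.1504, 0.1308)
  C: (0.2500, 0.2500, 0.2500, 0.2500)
C > B > A

Key insight: Entropy is maximized by uniform distributions and minimized by concentrated distributions.

- Uniform distributions have maximum entropy log₂(4) = 2.0000 bits
- The more "peaked" or concentrated a distribution, the lower its entropy

Entropies:
  H(A) = 0.9766 bits
  H(B) = 1.7617 bits
  H(C) = 2.0000 bits

Ranking: C > B > A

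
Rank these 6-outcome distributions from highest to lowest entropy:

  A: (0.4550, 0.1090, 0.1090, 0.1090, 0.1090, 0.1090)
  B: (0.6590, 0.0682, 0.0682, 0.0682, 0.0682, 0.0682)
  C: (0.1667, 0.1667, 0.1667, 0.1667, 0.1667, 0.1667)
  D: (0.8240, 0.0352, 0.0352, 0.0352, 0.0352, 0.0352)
C > A > B > D

Key insight: Entropy is maximized by uniform distributions and minimized by concentrated distributions.

Entropies:
  H(A) = 2.2596 bits
  H(B) = 1.7175 bits
  H(C) = 2.5850 bits
  H(D) = 1.0799 bits

Ranking: C > A > B > D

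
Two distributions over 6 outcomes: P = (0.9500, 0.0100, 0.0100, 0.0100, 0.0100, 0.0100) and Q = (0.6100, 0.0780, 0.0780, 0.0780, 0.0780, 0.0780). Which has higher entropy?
Q

P is highly concentrated on one outcome (95%), making it nearly deterministic. Q spreads its mass more evenly (max 61%). The more spread-out distribution has higher entropy: H(P) ≈ 0.402 bits, H(Q) ≈ 1.870 bits.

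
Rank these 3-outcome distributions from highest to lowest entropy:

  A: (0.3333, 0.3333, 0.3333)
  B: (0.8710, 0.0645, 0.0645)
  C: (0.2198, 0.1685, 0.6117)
A > C > B

Key insight: Entropy is maximized by uniform distributions and minimized by concentrated distributions.

- Uniform distributions have maximum entropy log₂(3) = 1.5850 bits
- The more "peaked" or concentrated a distribution, the lower its entropy

Entropies:
  H(A) = 1.5850 bits
  H(B) = 0.6837 bits
  H(C) = 1.3470 bits

Ranking: A > C > B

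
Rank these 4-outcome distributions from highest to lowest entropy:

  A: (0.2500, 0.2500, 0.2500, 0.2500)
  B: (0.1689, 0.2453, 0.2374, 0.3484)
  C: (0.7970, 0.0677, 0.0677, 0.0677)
A > B > C

Key insight: Entropy is maximized by uniform distributions and minimized by concentrated distributions.

- Uniform distributions have maximum entropy log₂(4) = 2.0000 bits
- The more "peaked" or concentrated a distribution, the lower its entropy

Entropies:
  H(A) = 2.0000 bits
  H(B) = 1.9531 bits
  H(C) = 1.0496 bits

Ranking: A > B > C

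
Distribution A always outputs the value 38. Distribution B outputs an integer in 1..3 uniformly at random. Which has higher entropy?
B

A is deterministic, so H(A) = 0. B is uniform over 3 outcomes, so H(B) = log₂(3) = 1.585 bits. Any distribution with genuine randomness has higher entropy than a deterministic one.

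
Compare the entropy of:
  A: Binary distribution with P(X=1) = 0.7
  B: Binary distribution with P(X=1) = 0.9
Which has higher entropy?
A

For binary distributions, entropy is maximized at p=0.5 and decreases as p moves toward 0 or 1.

H(A) = H(0.7) = 0.8813 bits
H(B) = H(0.9) = 0.4690 bits

Distribution A (p=0.7) is closer to uniform (p=0.5), so it has higher entropy.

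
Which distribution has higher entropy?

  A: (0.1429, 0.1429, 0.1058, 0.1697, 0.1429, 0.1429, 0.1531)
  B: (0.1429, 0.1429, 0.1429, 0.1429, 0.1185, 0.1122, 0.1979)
A

Both distributions are close to uniform, making this a harder comparison.

H(A) = 2.7958 bits
H(B) = 2.7854 bits

The distribution closer to uniform has higher entropy.
Answer: A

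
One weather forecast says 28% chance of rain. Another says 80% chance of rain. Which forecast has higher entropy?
28% forecast

Treat each forecast as a Bernoulli distribution. Binary entropy is maximized at p=0.5 and falls off symmetrically toward 0 or 1. The 28% forecast is closer to 50%, so it is more uncertain. H(28%) ≈ 0.855 bits, H(80%) ≈ 0.722 bits.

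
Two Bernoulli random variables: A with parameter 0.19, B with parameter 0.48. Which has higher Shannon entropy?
B

For binary distributions, entropy is maximized at p=0.5 and decreases as p moves toward 0 or 1.

H(A) = H(0.19) = 0.7015 bits
H(B) = H(0.48) = 0.9988 bits

Distribution B (p=0.48) is closer to uniform (p=0.5), so it has higher entropy.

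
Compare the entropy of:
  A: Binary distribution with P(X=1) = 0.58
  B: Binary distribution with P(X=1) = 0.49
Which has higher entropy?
B

For binary distributions, entropy is maximized at p=0.5 and decreases as p moves toward 0 or 1.

H(A) = H(0.58) = 0.9815 bits
H(B) = H(0.49) = 0.9997 bits

Distribution B (p=0.49) is closer to uniform (p=0.5), so it has higher entropy.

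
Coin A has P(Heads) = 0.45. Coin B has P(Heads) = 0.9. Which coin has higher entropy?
A

For binary distributions, entropy is maximized at p=0.5 and decreases as p moves toward 0 or 1.

H(A) = H(0.45) = 0.9928 bits
H(B) = H(0.9) = 0.4690 bits

Distribution A (p=0.45) is closer to uniform (p=0.5), so it has higher entropy.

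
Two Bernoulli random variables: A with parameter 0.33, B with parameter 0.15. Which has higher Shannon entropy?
A

For binary distributions, entropy is maximized at p=0.5 and decreases as p moves toward 0 or 1.

H(A) = H(0.33) = 0.9149 bits
H(B) = H(0.15) = 0.6098 bits

Distribution A (p=0.33) is closer to uniform (p=0.5), so it has higher entropy.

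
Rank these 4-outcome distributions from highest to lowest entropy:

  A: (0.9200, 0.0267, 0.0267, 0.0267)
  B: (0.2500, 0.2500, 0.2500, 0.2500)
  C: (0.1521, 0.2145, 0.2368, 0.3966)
B > C > A

Key insight: Entropy is maximized by uniform distributions and minimized by concentrated distributions.

- Uniform distributions have maximum entropy log₂(4) = 2.0000 bits
- The more "peaked" or concentrated a distribution, the lower its entropy

Entropies:
  H(A) = 0.5290 bits
  H(B) = 2.0000 bits
  H(C) = 1.9110 bits

Ranking: B > C > A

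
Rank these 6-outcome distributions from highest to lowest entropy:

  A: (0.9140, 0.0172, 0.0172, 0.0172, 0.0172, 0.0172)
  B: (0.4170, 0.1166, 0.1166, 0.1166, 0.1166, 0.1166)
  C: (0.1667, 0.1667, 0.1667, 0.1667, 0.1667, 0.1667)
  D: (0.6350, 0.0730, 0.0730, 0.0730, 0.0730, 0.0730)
C > B > D > A

Key insight: Entropy is maximized by uniform distributions and minimized by concentrated distributions.

Entropies:
  H(A) = 0.6227 bits
  H(B) = 2.3337 bits
  H(C) = 2.5850 bits
  H(D) = 1.7943 bits

Ranking: C > B > D > A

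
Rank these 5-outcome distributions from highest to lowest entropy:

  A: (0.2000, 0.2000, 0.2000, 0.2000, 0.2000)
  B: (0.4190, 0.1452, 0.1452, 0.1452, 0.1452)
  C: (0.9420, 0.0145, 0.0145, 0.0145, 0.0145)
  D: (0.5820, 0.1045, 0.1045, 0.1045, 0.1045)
A > B > D > C

Key insight: Entropy is maximized by uniform distributions and minimized by concentrated distributions.

Entropies:
  H(A) = 2.3219 bits
  H(B) = 2.1430 bits
  H(C) = 0.4355 bits
  H(D) = 1.8165 bits

Ranking: A > B > D > C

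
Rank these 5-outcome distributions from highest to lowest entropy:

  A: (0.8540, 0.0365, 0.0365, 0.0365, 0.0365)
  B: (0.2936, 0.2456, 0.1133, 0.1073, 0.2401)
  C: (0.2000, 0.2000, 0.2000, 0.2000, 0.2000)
C > B > A

Key insight: Entropy is maximized by uniform distributions and minimized by concentrated distributions.

- Uniform distributions have maximum entropy log₂(5) = 2.3219 bits
- The more "peaked" or concentrated a distribution, the lower its entropy

Entropies:
  H(A) = 0.8917 bits
  H(B) = 2.2124 bits
  H(C) = 2.3219 bits

Ranking: C > B > A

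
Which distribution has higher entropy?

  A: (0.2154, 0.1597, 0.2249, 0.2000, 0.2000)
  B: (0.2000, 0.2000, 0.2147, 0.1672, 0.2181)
B

Both distributions are close to uniform, making this a harder comparison.

H(A) = 2.3127 bits
H(B) = 2.3159 bits

The distribution closer to uniform has higher entropy.
Answer: B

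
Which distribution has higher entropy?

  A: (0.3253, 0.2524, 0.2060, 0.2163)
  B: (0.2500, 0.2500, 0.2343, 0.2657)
B

Both distributions are close to uniform, making this a harder comparison.

H(A) = 1.9757 bits
H(B) = 1.9986 bits

The distribution closer to uniform has higher entropy.
Answer: B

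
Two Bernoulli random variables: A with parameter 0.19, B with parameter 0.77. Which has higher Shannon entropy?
B

For binary distributions, entropy is maximized at p=0.5 and decreases as p moves toward 0 or 1.

H(A) = H(0.19) = 0.7015 bits
H(B) = H(0.77) = 0.7780 bits

Distribution B (p=0.77) is closer to uniform (p=0.5), so it has higher entropy.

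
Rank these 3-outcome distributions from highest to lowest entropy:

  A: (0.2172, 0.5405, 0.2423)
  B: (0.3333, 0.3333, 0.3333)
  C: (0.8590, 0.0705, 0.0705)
B > A > C

Key insight: Entropy is maximized by uniform distributions and minimized by concentrated distributions.

- Uniform distributions have maximum entropy log₂(3) = 1.5850 bits
- The more "peaked" or concentrated a distribution, the lower its entropy

Entropies:
  H(A) = 1.4538 bits
  H(B) = 1.5850 bits
  H(C) = 0.7279 bits

Ranking: B > A > C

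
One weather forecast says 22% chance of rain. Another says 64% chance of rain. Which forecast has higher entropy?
64% forecast

Treat each forecast as a Bernoulli distribution. Binary entropy is maximized at p=0.5 and falls off symmetrically toward 0 or 1. The 64% forecast is closer to 50%, so it is more uncertain. H(22%) ≈ 0.760 bits, H(64%) ≈ 0.943 bits.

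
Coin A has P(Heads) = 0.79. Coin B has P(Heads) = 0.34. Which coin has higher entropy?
B

For binary distributions, entropy is maximized at p=0.5 and decreases as p moves toward 0 or 1.

H(A) = H(0.79) = 0.7415 bits
H(B) = H(0.34) = 0.9248 bits

Distribution B (p=0.34) is closer to uniform (p=0.5), so it has higher entropy.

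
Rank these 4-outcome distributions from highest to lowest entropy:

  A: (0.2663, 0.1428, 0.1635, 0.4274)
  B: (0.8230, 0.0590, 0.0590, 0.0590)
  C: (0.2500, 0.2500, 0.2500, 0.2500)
C > A > B

Key insight: Entropy is maximized by uniform distributions and minimized by concentrated distributions.

- Uniform distributions have maximum entropy log₂(4) = 2.0000 bits
- The more "peaked" or concentrated a distribution, the lower its entropy

Entropies:
  H(A) = 1.8606 bits
  H(B) = 0.9540 bits
  H(C) = 2.0000 bits

Ranking: C > A > B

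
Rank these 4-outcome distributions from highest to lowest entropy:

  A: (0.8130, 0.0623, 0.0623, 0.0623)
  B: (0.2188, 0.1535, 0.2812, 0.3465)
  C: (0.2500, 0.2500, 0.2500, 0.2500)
C > B > A

Key insight: Entropy is maximized by uniform distributions and minimized by concentrated distributions.

- Uniform distributions have maximum entropy log₂(4) = 2.0000 bits
- The more "peaked" or concentrated a distribution, the lower its entropy

Entropies:
  H(A) = 0.9915 bits
  H(B) = 1.9392 bits
  H(C) = 2.0000 bits

Ranking: C > B > A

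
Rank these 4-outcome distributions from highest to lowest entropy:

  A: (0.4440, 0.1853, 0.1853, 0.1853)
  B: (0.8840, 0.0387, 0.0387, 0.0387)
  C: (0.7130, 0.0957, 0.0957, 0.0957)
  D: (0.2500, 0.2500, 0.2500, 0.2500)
D > A > C > B

Key insight: Entropy is maximized by uniform distributions and minimized by concentrated distributions.

Entropies:
  H(A) = 1.8722 bits
  H(B) = 0.7016 bits
  H(C) = 1.3197 bits
  H(D) = 2.0000 bits

Ranking: D > A > C > B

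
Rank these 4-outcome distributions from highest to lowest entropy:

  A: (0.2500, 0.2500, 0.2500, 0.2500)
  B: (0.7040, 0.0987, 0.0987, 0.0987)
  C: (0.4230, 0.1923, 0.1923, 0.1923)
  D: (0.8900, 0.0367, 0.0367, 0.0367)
A > C > B > D

Key insight: Entropy is maximized by uniform distributions and minimized by concentrated distributions.

Entropies:
  H(A) = 2.0000 bits
  H(B) = 1.3455 bits
  H(C) = 1.8973 bits
  H(D) = 0.6743 bits

Ranking: A > C > B > D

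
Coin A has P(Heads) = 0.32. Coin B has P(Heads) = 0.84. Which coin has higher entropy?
A

For binary distributions, entropy is maximized at p=0.5 and decreases as p moves toward 0 or 1.

H(A) = H(0.32) = 0.9044 bits
H(B) = H(0.84) = 0.6343 bits

Distribution A (p=0.32) is closer to uniform (p=0.5), so it has higher entropy.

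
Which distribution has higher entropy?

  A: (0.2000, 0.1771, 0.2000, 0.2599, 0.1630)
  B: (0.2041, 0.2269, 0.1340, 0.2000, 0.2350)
A

Both distributions are close to uniform, making this a harder comparison.

H(A) = 2.3029 bits
H(B) = 2.2974 bits

The distribution closer to uniform has higher entropy.
Answer: A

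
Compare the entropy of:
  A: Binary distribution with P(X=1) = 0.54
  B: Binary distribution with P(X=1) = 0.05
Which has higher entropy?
A

For binary distributions, entropy is maximized at p=0.5 and decreases as p moves toward 0 or 1.

H(A) = H(0.54) = 0.9954 bits
H(B) = H(0.05) = 0.2864 bits

Distribution A (p=0.54) is closer to uniform (p=0.5), so it has higher entropy.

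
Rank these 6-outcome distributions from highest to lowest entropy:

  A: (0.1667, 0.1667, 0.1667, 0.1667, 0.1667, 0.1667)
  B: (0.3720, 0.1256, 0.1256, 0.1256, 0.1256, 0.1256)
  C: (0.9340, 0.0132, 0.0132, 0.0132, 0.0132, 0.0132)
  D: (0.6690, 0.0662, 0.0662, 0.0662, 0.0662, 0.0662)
A > B > D > C

Key insight: Entropy is maximized by uniform distributions and minimized by concentrated distributions.

Entropies:
  H(A) = 2.5850 bits
  H(B) = 2.4104 bits
  H(C) = 0.5041 bits
  H(D) = 1.6845 bits

Ranking: A > B > D > C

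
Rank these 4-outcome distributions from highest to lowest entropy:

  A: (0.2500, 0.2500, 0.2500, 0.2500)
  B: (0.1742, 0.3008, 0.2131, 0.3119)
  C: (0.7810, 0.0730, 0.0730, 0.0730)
A > B > C

Key insight: Entropy is maximized by uniform distributions and minimized by concentrated distributions.

- Uniform distributions have maximum entropy log₂(4) = 2.0000 bits
- The more "peaked" or concentrated a distribution, the lower its entropy

Entropies:
  H(A) = 2.0000 bits
  H(B) = 1.9601 bits
  H(C) = 1.1054 bits

Ranking: A > B > C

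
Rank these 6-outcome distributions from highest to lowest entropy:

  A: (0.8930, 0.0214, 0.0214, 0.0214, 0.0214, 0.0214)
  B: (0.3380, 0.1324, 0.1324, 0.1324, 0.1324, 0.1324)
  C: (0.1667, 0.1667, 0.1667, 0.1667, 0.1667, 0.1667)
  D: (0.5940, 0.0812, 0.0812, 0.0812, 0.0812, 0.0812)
C > B > D > A

Key insight: Entropy is maximized by uniform distributions and minimized by concentrated distributions.

Entropies:
  H(A) = 0.7392 bits
  H(B) = 2.4600 bits
  H(C) = 2.5850 bits
  H(D) = 1.9171 bits

Ranking: C > B > D > A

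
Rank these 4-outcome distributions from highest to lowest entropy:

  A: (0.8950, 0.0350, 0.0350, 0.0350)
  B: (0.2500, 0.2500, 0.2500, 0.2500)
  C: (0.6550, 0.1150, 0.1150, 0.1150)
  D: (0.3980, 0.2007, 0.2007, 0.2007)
B > D > C > A

Key insight: Entropy is maximized by uniform distributions and minimized by concentrated distributions.

Entropies:
  H(A) = 0.6511 bits
  H(B) = 2.0000 bits
  H(C) = 1.4763 bits
  H(D) = 1.9239 bits

Ranking: B > D > C > A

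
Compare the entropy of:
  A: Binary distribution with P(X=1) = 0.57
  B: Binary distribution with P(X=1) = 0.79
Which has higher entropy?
A

For binary distributions, entropy is maximized at p=0.5 and decreases as p moves toward 0 or 1.

H(A) = H(0.57) = 0.9858 bits
H(B) = H(0.79) = 0.7415 bits

Distribution A (p=0.57) is closer to uniform (p=0.5), so it has higher entropy.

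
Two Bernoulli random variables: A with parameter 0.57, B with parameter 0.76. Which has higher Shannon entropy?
A

For binary distributions, entropy is maximized at p=0.5 and decreases as p moves toward 0 or 1.

H(A) = H(0.57) = 0.9858 bits
H(B) = H(0.76) = 0.7950 bits

Distribution A (p=0.57) is closer to uniform (p=0.5), so it has higher entropy.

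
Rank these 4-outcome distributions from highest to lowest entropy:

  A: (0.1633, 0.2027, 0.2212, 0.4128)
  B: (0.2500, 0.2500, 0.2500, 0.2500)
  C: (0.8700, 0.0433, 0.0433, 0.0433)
B > A > C

Key insight: Entropy is maximized by uniform distributions and minimized by concentrated distributions.

- Uniform distributions have maximum entropy log₂(4) = 2.0000 bits
- The more "peaked" or concentrated a distribution, the lower its entropy

Entropies:
  H(A) = 1.9020 bits
  H(B) = 2.0000 bits
  H(C) = 0.7635 bits

Ranking: B > A > C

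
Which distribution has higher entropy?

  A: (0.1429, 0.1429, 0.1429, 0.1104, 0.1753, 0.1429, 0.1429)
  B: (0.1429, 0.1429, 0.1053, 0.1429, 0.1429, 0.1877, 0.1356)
A

Both distributions are close to uniform, making this a harder comparison.

H(A) = 2.7966 bits
H(B) = 2.7900 bits

The distribution closer to uniform has higher entropy.
Answer: A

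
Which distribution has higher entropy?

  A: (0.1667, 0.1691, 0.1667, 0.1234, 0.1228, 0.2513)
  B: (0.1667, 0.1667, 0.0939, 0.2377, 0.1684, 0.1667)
A

Both distributions are close to uniform, making this a harder comparison.

H(A) = 2.5401 bits
H(B) = 2.5384 bits

The distribution closer to uniform has higher entropy.
Answer: A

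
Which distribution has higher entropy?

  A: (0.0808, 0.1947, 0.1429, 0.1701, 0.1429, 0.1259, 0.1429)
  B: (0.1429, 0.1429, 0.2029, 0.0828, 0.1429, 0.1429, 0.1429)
B

Both distributions are close to uniform, making this a harder comparison.

H(A) = 2.7670 bits
H(B) = 2.7697 bits

The distribution closer to uniform has higher entropy.
Answer: B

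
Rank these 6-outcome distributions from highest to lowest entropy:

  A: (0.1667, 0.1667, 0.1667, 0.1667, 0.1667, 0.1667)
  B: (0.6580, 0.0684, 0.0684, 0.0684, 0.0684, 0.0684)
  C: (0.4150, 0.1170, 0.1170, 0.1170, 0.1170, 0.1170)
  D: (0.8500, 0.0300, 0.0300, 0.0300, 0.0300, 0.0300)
A > C > B > D

Key insight: Entropy is maximized by uniform distributions and minimized by concentrated distributions.

Entropies:
  H(A) = 2.5850 bits
  H(B) = 1.7208 bits
  H(C) = 2.3374 bits
  H(D) = 0.9581 bits

Ranking: A > C > B > D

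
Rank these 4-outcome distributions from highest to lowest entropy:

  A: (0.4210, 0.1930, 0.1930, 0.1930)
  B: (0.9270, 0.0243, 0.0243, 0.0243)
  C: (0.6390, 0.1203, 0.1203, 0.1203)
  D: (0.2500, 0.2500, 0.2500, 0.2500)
D > A > C > B

Key insight: Entropy is maximized by uniform distributions and minimized by concentrated distributions.

Entropies:
  H(A) = 1.8996 bits
  H(B) = 0.4927 bits
  H(C) = 1.5157 bits
  H(D) = 2.0000 bits

Ranking: D > A > C > B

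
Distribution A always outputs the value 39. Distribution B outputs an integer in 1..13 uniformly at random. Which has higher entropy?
B

A is deterministic, so H(A) = 0. B is uniform over 13 outcomes, so H(B) = log₂(13) = 3.700 bits. Any distribution with genuine randomness has higher entropy than a deterministic one.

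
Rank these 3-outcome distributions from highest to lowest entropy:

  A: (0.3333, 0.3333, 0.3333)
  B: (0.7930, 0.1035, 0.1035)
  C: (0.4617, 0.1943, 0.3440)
A > C > B

Key insight: Entropy is maximized by uniform distributions and minimized by concentrated distributions.

- Uniform distributions have maximum entropy log₂(3) = 1.5850 bits
- The more "peaked" or concentrated a distribution, the lower its entropy

Entropies:
  H(A) = 1.5850 bits
  H(B) = 0.9427 bits
  H(C) = 1.5037 bits

Ranking: A > C > B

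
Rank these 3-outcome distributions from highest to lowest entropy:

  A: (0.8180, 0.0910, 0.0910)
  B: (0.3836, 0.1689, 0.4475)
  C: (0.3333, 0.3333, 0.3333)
C > B > A

Key insight: Entropy is maximized by uniform distributions and minimized by concentrated distributions.

- Uniform distributions have maximum entropy log₂(3) = 1.5850 bits
- The more "peaked" or concentrated a distribution, the lower its entropy

Entropies:
  H(A) = 0.8664 bits
  H(B) = 1.4827 bits
  H(C) = 1.5850 bits

Ranking: C > B > A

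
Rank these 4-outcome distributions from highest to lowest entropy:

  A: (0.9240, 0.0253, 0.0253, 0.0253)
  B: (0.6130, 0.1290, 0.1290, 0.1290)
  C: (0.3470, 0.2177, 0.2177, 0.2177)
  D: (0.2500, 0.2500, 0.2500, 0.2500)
D > C > B > A

Key insight: Entropy is maximized by uniform distributions and minimized by concentrated distributions.

Entropies:
  H(A) = 0.5084 bits
  H(B) = 1.5762 bits
  H(C) = 1.9663 bits
  H(D) = 2.0000 bits

Ranking: D > C > B > A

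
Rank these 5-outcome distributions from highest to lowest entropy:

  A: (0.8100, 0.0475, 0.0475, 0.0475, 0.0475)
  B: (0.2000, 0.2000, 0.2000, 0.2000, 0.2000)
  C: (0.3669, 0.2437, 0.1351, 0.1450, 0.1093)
B > C > A

Key insight: Entropy is maximized by uniform distributions and minimized by concentrated distributions.

- Uniform distributions have maximum entropy log₂(5) = 2.3219 bits
- The more "peaked" or concentrated a distribution, the lower its entropy

Entropies:
  H(A) = 1.0815 bits
  H(B) = 2.3219 bits
  H(C) = 2.1702 bits

Ranking: B > C > A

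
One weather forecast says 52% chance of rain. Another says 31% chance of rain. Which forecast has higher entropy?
52% forecast

Treat each forecast as a Bernoulli distribution. Binary entropy is maximized at p=0.5 and falls off symmetrically toward 0 or 1. The 52% forecast is closer to 50%, so it is more uncertain. H(52%) ≈ 0.999 bits, H(31%) ≈ 0.893 bits.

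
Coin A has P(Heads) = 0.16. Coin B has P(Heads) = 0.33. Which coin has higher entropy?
B

For binary distributions, entropy is maximized at p=0.5 and decreases as p moves toward 0 or 1.

H(A) = H(0.16) = 0.6343 bits
H(B) = H(0.33) = 0.9149 bits

Distribution B (p=0.33) is closer to uniform (p=0.5), so it has higher entropy.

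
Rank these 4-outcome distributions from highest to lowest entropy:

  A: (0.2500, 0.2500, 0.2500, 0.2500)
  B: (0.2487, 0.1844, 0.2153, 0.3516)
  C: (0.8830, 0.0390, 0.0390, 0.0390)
A > B > C

Key insight: Entropy is maximized by uniform distributions and minimized by concentrated distributions.

- Uniform distributions have maximum entropy log₂(4) = 2.0000 bits
- The more "peaked" or concentrated a distribution, the lower its entropy

Entropies:
  H(A) = 2.0000 bits
  H(B) = 1.9562 bits
  H(C) = 0.7061 bits

Ranking: A > B > C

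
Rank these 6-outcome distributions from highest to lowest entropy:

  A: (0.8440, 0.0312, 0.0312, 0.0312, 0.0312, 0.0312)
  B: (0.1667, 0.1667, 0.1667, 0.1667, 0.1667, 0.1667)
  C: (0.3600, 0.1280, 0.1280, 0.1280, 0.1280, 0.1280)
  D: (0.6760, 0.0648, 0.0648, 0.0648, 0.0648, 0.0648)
B > C > D > A

Key insight: Entropy is maximized by uniform distributions and minimized by concentrated distributions.

Entropies:
  H(A) = 0.9869 bits
  H(B) = 2.5850 bits
  H(C) = 2.4287 bits
  H(D) = 1.6610 bits

Ranking: B > C > D > A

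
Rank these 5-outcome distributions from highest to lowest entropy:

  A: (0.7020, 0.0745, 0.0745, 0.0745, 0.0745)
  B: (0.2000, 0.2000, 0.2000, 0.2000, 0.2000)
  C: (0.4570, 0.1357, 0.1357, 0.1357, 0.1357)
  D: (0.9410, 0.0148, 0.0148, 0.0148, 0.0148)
B > C > A > D

Key insight: Entropy is maximized by uniform distributions and minimized by concentrated distributions.

Entropies:
  H(A) = 1.4748 bits
  H(B) = 2.3219 bits
  H(C) = 2.0807 bits
  H(D) = 0.4415 bits

Ranking: B > C > A > D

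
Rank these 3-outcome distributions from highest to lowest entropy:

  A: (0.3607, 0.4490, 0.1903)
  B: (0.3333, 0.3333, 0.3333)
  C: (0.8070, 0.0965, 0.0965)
B > A > C

Key insight: Entropy is maximized by uniform distributions and minimized by concentrated distributions.

- Uniform distributions have maximum entropy log₂(3) = 1.5850 bits
- The more "peaked" or concentrated a distribution, the lower its entropy

Entropies:
  H(A) = 1.5049 bits
  H(B) = 1.5850 bits
  H(C) = 0.9007 bits

Ranking: B > A > C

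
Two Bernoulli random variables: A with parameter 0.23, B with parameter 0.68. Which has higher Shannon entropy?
B

For binary distributions, entropy is maximized at p=0.5 and decreases as p moves toward 0 or 1.

H(A) = H(0.23) = 0.7780 bits
H(B) = H(0.68) = 0.9044 bits

Distribution B (p=0.68) is closer to uniform (p=0.5), so it has higher entropy.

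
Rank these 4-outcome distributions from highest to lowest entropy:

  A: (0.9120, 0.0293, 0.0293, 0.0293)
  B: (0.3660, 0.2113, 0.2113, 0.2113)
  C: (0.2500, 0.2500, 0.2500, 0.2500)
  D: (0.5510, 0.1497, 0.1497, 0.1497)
C > B > D > A

Key insight: Entropy is maximized by uniform distributions and minimized by concentrated distributions.

Entropies:
  H(A) = 0.5692 bits
  H(B) = 1.9524 bits
  H(C) = 2.0000 bits
  H(D) = 1.7041 bits

Ranking: C > B > D > A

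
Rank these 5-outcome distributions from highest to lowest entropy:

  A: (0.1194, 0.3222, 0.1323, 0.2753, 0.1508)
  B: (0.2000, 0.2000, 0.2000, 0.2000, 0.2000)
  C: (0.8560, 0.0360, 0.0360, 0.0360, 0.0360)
B > A > C

Key insight: Entropy is maximized by uniform distributions and minimized by concentrated distributions.

- Uniform distributions have maximum entropy log₂(5) = 2.3219 bits
- The more "peaked" or concentrated a distribution, the lower its entropy

Entropies:
  H(A) = 2.2025 bits
  H(B) = 2.3219 bits
  H(C) = 0.8826 bits

Ranking: B > A > C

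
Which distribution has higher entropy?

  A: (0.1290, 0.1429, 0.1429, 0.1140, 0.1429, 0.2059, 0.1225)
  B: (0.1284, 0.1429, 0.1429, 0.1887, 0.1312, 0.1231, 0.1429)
B

Both distributions are close to uniform, making this a harder comparison.

H(A) = 2.7820 bits
H(B) = 2.7938 bits

The distribution closer to uniform has higher entropy.
Answer: B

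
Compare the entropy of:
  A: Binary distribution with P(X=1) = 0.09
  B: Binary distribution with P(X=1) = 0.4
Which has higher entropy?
B

For binary distributions, entropy is maximized at p=0.5 and decreases as p moves toward 0 or 1.

H(A) = H(0.09) = 0.4365 bits
H(B) = H(0.4) = 0.9710 bits

Distribution B (p=0.4) is closer to uniform (p=0.5), so it has higher entropy.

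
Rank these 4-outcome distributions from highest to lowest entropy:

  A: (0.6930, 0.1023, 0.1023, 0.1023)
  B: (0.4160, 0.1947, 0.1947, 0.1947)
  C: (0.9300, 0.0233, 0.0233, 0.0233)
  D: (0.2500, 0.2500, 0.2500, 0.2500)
D > B > A > C

Key insight: Entropy is maximized by uniform distributions and minimized by concentrated distributions.

Entropies:
  H(A) = 1.3763 bits
  H(B) = 1.9052 bits
  H(C) = 0.4769 bits
  H(D) = 2.0000 bits

Ranking: D > B > A > C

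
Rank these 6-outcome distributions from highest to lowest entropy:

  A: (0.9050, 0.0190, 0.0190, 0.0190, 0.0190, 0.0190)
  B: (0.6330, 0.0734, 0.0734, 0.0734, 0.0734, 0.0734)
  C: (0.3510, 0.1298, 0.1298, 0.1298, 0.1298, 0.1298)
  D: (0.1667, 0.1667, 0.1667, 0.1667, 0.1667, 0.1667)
D > C > B > A

Key insight: Entropy is maximized by uniform distributions and minimized by concentrated distributions.

Entropies:
  H(A) = 0.6735 bits
  H(B) = 1.8005 bits
  H(C) = 2.4419 bits
  H(D) = 2.5850 bits

Ranking: D > C > B > A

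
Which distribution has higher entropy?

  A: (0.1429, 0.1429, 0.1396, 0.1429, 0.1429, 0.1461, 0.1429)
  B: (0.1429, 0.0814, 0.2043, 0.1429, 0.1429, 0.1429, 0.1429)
A

Both distributions are close to uniform, making this a harder comparison.

H(A) = 2.8072 bits
H(B) = 2.7679 bits

The distribution closer to uniform has higher entropy.
Answer: A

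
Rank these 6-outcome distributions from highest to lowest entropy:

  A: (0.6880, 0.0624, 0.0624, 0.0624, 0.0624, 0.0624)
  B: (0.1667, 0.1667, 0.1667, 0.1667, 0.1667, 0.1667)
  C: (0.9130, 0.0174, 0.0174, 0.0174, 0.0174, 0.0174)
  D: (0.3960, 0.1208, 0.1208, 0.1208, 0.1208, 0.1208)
B > D > A > C

Key insight: Entropy is maximized by uniform distributions and minimized by concentrated distributions.

Entropies:
  H(A) = 1.6199 bits
  H(B) = 2.5850 bits
  H(C) = 0.6284 bits
  H(D) = 2.3710 bits

Ranking: B > D > A > C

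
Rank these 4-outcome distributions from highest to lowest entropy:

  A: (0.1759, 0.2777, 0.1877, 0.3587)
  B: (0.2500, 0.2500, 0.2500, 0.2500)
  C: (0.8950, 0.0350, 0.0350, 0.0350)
B > A > C

Key insight: Entropy is maximized by uniform distributions and minimized by concentrated distributions.

- Uniform distributions have maximum entropy log₂(4) = 2.0000 bits
- The more "peaked" or concentrated a distribution, the lower its entropy

Entropies:
  H(A) = 1.9379 bits
  H(B) = 2.0000 bits
  H(C) = 0.6511 bits

Ranking: B > A > C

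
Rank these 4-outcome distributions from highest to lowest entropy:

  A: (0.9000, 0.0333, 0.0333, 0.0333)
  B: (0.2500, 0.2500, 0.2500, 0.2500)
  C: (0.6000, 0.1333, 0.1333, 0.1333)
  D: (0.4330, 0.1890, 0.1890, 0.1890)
B > D > C > A

Key insight: Entropy is maximized by uniform distributions and minimized by concentrated distributions.

Entropies:
  H(A) = 0.6275 bits
  H(B) = 2.0000 bits
  H(C) = 1.6049 bits
  H(D) = 1.8857 bits

Ranking: B > D > C > A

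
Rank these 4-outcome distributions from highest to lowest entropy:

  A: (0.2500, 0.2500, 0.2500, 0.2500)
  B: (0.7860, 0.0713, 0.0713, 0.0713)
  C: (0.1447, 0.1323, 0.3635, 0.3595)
A > C > B

Key insight: Entropy is maximized by uniform distributions and minimized by concentrated distributions.

- Uniform distributions have maximum entropy log₂(4) = 2.0000 bits
- The more "peaked" or concentrated a distribution, the lower its entropy

Entropies:
  H(A) = 2.0000 bits
  H(B) = 1.0882 bits
  H(C) = 1.8510 bits

Ranking: A > C > B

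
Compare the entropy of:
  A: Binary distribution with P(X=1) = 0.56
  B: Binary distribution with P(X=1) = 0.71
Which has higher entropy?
A

For binary distributions, entropy is maximized at p=0.5 and decreases as p moves toward 0 or 1.

H(A) = H(0.56) = 0.9896 bits
H(B) = H(0.71) = 0.8687 bits

Distribution A (p=0.56) is closer to uniform (p=0.5), so it has higher entropy.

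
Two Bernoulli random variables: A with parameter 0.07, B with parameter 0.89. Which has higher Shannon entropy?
B

For binary distributions, entropy is maximized at p=0.5 and decreases as p moves toward 0 or 1.

H(A) = H(0.07) = 0.3659 bits
H(B) = H(0.89) = 0.4999 bits

Distribution B (p=0.89) is closer to uniform (p=0.5), so it has higher entropy.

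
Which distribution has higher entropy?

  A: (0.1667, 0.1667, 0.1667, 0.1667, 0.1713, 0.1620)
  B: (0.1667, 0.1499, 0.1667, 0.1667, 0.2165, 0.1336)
A

Both distributions are close to uniform, making this a harder comparison.

H(A) = 2.5848 bits
H(B) = 2.5688 bits

The distribution closer to uniform has higher entropy.
Answer: A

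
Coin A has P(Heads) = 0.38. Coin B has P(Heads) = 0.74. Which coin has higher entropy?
A

For binary distributions, entropy is maximized at p=0.5 and decreases as p moves toward 0 or 1.

H(A) = H(0.38) = 0.9580 bits
H(B) = H(0.74) = 0.8267 bits

Distribution A (p=0.38) is closer to uniform (p=0.5), so it has higher entropy.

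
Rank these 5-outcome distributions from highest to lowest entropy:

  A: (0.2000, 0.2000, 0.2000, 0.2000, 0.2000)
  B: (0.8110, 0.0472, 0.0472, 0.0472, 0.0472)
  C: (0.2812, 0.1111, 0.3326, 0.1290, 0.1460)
A > C > B

Key insight: Entropy is maximized by uniform distributions and minimized by concentrated distributions.

- Uniform distributions have maximum entropy log₂(5) = 2.3219 bits
- The more "peaked" or concentrated a distribution, the lower its entropy

Entropies:
  H(A) = 2.3219 bits
  H(B) = 1.0774 bits
  H(C) = 2.1816 bits

Ranking: A > C > B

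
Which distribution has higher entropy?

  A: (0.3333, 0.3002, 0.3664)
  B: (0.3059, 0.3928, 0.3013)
A

Both distributions are close to uniform, making this a harder comparison.

H(A) = 1.5802 bits
H(B) = 1.5737 bits

The distribution closer to uniform has higher entropy.
Answer: A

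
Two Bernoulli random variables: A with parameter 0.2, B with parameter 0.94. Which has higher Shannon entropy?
A

For binary distributions, entropy is maximized at p=0.5 and decreases as p moves toward 0 or 1.

H(A) = H(0.2) = 0.7219 bits
H(B) = H(0.94) = 0.3274 bits

Distribution A (p=0.2) is closer to uniform (p=0.5), so it has higher entropy.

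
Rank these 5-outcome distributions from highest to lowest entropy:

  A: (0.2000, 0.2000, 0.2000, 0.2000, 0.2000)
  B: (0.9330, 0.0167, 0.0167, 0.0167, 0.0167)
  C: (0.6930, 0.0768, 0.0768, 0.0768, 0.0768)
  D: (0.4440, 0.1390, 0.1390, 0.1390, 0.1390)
A > D > C > B

Key insight: Entropy is maximized by uniform distributions and minimized by concentrated distributions.

Entropies:
  H(A) = 2.3219 bits
  H(B) = 0.4886 bits
  H(C) = 1.5037 bits
  H(D) = 2.1029 bits

Ranking: A > D > C > B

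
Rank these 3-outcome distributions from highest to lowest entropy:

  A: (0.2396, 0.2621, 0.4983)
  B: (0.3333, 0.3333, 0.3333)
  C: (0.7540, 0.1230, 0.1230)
B > A > C

Key insight: Entropy is maximized by uniform distributions and minimized by concentrated distributions.

- Uniform distributions have maximum entropy log₂(3) = 1.5850 bits
- The more "peaked" or concentrated a distribution, the lower its entropy

Entropies:
  H(A) = 1.5010 bits
  H(B) = 1.5850 bits
  H(C) = 1.0509 bits

Ranking: B > A > C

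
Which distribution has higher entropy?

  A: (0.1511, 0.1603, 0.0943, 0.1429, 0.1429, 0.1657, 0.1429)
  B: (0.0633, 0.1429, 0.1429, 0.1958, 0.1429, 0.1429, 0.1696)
A

Both distributions are close to uniform, making this a harder comparison.

H(A) = 2.7895 bits
H(B) = 2.7508 bits

The distribution closer to uniform has higher entropy.
Answer: A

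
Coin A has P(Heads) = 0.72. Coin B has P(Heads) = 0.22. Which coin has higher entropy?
A

For binary distributions, entropy is maximized at p=0.5 and decreases as p moves toward 0 or 1.

H(A) = H(0.72) = 0.8555 bits
H(B) = H(0.22) = 0.7602 bits

Distribution A (p=0.72) is closer to uniform (p=0.5), so it has higher entropy.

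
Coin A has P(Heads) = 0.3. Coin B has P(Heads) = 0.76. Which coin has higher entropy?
A

For binary distributions, entropy is maximized at p=0.5 and decreases as p moves toward 0 or 1.

H(A) = H(0.3) = 0.8813 bits
H(B) = H(0.76) = 0.7950 bits

Distribution A (p=0.3) is closer to uniform (p=0.5), so it has higher entropy.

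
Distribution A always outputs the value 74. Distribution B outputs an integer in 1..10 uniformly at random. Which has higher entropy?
B

A is deterministic, so H(A) = 0. B is uniform over 10 outcomes, so H(B) = log₂(10) = 3.322 bits. Any distribution with genuine randomness has higher entropy than a deterministic one.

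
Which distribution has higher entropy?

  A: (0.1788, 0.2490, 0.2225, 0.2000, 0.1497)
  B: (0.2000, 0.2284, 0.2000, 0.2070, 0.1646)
B

Both distributions are close to uniform, making this a harder comparison.

H(A) = 2.3004 bits
H(B) = 2.3142 bits

The distribution closer to uniform has higher entropy.
Answer: B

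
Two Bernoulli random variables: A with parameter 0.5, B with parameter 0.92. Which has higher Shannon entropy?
A

For binary distributions, entropy is maximized at p=0.5 and decreases as p moves toward 0 or 1.

H(A) = H(0.5) = 1.0000 bits
H(B) = H(0.92) = 0.4022 bits

Distribution A (p=0.5) is closer to uniform (p=0.5), so it has higher entropy.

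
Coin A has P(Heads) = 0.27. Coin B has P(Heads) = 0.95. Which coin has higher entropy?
A

For binary distributions, entropy is maximized at p=0.5 and decreases as p moves toward 0 or 1.

H(A) = H(0.27) = 0.8415 bits
H(B) = H(0.95) = 0.2864 bits

Distribution A (p=0.27) is closer to uniform (p=0.5), so it has higher entropy.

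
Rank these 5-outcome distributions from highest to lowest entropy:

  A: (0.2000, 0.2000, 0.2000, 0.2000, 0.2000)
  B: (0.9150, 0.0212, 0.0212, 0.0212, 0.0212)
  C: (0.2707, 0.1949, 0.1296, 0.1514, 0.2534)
A > C > B

Key insight: Entropy is maximized by uniform distributions and minimized by concentrated distributions.

- Uniform distributions have maximum entropy log₂(5) = 2.3219 bits
- The more "peaked" or concentrated a distribution, the lower its entropy

Entropies:
  H(A) = 2.3219 bits
  H(B) = 0.5896 bits
  H(C) = 2.2664 bits

Ranking: A > C > B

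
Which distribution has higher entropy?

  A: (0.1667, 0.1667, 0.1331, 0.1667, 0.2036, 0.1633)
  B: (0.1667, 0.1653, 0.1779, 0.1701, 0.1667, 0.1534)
B

Both distributions are close to uniform, making this a harder comparison.

H(A) = 2.5741 bits
H(B) = 2.5836 bits

The distribution closer to uniform has higher entropy.
Answer: B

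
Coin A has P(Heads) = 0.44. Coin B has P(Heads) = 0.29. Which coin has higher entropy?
A

For binary distributions, entropy is maximized at p=0.5 and decreases as p moves toward 0 or 1.

H(A) = H(0.44) = 0.9896 bits
H(B) = H(0.29) = 0.8687 bits

Distribution A (p=0.44) is closer to uniform (p=0.5), so it has higher entropy.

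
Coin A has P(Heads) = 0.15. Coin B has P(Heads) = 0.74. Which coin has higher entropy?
B

For binary distributions, entropy is maximized at p=0.5 and decreases as p moves toward 0 or 1.

H(A) = H(0.15) = 0.6098 bits
H(B) = H(0.74) = 0.8267 bits

Distribution B (p=0.74) is closer to uniform (p=0.5), so it has higher entropy.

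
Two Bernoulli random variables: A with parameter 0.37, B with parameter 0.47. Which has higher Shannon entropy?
B

For binary distributions, entropy is maximized at p=0.5 and decreases as p moves toward 0 or 1.

H(A) = H(0.37) = 0.9507 bits
H(B) = H(0.47) = 0.9974 bits

Distribution B (p=0.47) is closer to uniform (p=0.5), so it has higher entropy.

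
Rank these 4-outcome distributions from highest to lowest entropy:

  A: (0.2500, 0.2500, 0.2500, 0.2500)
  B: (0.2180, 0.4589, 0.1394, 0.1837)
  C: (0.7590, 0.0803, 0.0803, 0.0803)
A > B > C

Key insight: Entropy is maximized by uniform distributions and minimized by concentrated distributions.

- Uniform distributions have maximum entropy log₂(4) = 2.0000 bits
- The more "peaked" or concentrated a distribution, the lower its entropy

Entropies:
  H(A) = 2.0000 bits
  H(B) = 1.8402 bits
  H(C) = 1.1787 bits

Ranking: A > B > C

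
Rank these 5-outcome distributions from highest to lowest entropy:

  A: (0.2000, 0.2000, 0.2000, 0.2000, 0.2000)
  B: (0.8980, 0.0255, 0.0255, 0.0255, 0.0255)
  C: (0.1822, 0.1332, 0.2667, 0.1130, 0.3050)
A > C > B

Key insight: Entropy is maximized by uniform distributions and minimized by concentrated distributions.

- Uniform distributions have maximum entropy log₂(5) = 2.3219 bits
- The more "peaked" or concentrated a distribution, the lower its entropy

Entropies:
  H(A) = 2.3219 bits
  H(B) = 0.6793 bits
  H(C) = 2.2214 bits

Ranking: A > C > B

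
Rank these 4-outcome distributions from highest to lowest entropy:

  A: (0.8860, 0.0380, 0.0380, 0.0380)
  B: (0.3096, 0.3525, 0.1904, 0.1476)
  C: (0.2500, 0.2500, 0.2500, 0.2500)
C > B > A

Key insight: Entropy is maximized by uniform distributions and minimized by concentrated distributions.

- Uniform distributions have maximum entropy log₂(4) = 2.0000 bits
- The more "peaked" or concentrated a distribution, the lower its entropy

Entropies:
  H(A) = 0.6926 bits
  H(B) = 1.9169 bits
  H(C) = 2.0000 bits

Ranking: C > B > A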